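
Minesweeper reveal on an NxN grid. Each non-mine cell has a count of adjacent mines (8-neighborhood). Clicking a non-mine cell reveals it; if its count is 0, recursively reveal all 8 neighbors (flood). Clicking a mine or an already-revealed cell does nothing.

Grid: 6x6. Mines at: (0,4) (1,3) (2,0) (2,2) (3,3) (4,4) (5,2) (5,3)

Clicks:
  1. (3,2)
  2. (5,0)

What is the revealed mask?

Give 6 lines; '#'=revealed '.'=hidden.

Click 1 (3,2) count=2: revealed 1 new [(3,2)] -> total=1
Click 2 (5,0) count=0: revealed 6 new [(3,0) (3,1) (4,0) (4,1) (5,0) (5,1)] -> total=7

Answer: ......
......
......
###...
##....
##....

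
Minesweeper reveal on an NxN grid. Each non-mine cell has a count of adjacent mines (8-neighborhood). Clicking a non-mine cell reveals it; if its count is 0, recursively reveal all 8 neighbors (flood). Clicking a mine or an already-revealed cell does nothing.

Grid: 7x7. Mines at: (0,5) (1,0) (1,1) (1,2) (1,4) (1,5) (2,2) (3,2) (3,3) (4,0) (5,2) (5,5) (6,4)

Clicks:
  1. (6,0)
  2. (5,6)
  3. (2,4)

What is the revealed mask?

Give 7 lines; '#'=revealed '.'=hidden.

Click 1 (6,0) count=0: revealed 4 new [(5,0) (5,1) (6,0) (6,1)] -> total=4
Click 2 (5,6) count=1: revealed 1 new [(5,6)] -> total=5
Click 3 (2,4) count=3: revealed 1 new [(2,4)] -> total=6

Answer: .......
.......
....#..
.......
.......
##....#
##.....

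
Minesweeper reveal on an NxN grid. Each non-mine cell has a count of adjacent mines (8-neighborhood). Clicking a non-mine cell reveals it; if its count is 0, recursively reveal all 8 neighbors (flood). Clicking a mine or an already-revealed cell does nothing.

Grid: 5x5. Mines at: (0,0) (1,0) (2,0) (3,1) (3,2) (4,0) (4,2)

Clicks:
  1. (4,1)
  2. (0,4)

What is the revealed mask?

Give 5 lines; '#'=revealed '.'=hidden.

Click 1 (4,1) count=4: revealed 1 new [(4,1)] -> total=1
Click 2 (0,4) count=0: revealed 16 new [(0,1) (0,2) (0,3) (0,4) (1,1) (1,2) (1,3) (1,4) (2,1) (2,2) (2,3) (2,4) (3,3) (3,4) (4,3) (4,4)] -> total=17

Answer: .####
.####
.####
...##
.#.##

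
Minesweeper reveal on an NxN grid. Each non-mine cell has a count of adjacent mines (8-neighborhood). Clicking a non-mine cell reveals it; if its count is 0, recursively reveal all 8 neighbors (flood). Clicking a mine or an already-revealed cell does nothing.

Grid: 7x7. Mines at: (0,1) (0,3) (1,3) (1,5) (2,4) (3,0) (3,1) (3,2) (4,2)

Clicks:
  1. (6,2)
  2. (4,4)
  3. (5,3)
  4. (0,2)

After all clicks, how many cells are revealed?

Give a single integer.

Click 1 (6,2) count=0: revealed 26 new [(2,5) (2,6) (3,3) (3,4) (3,5) (3,6) (4,0) (4,1) (4,3) (4,4) (4,5) (4,6) (5,0) (5,1) (5,2) (5,3) (5,4) (5,5) (5,6) (6,0) (6,1) (6,2) (6,3) (6,4) (6,5) (6,6)] -> total=26
Click 2 (4,4) count=0: revealed 0 new [(none)] -> total=26
Click 3 (5,3) count=1: revealed 0 new [(none)] -> total=26
Click 4 (0,2) count=3: revealed 1 new [(0,2)] -> total=27

Answer: 27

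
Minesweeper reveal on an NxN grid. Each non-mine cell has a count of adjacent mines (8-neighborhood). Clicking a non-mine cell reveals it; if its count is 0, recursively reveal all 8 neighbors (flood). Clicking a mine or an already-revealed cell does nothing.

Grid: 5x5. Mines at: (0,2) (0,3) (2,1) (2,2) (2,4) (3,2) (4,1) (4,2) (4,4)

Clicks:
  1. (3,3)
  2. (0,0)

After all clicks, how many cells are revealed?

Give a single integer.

Click 1 (3,3) count=5: revealed 1 new [(3,3)] -> total=1
Click 2 (0,0) count=0: revealed 4 new [(0,0) (0,1) (1,0) (1,1)] -> total=5

Answer: 5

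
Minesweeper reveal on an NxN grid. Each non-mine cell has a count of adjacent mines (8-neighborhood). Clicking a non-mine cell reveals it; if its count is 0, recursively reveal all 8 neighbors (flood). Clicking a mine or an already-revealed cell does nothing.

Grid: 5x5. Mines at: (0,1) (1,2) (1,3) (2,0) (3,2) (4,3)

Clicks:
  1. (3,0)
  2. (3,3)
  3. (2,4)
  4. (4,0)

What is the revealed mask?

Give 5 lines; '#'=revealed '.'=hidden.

Click 1 (3,0) count=1: revealed 1 new [(3,0)] -> total=1
Click 2 (3,3) count=2: revealed 1 new [(3,3)] -> total=2
Click 3 (2,4) count=1: revealed 1 new [(2,4)] -> total=3
Click 4 (4,0) count=0: revealed 3 new [(3,1) (4,0) (4,1)] -> total=6

Answer: .....
.....
....#
##.#.
##...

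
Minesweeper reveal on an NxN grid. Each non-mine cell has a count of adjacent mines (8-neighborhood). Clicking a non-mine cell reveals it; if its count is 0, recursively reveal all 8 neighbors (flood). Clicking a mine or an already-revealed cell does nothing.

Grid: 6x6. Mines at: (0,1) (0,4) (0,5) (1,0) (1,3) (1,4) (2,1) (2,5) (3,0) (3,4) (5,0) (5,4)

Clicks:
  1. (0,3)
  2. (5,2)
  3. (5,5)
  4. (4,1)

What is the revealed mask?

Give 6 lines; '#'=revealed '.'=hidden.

Click 1 (0,3) count=3: revealed 1 new [(0,3)] -> total=1
Click 2 (5,2) count=0: revealed 9 new [(3,1) (3,2) (3,3) (4,1) (4,2) (4,3) (5,1) (5,2) (5,3)] -> total=10
Click 3 (5,5) count=1: revealed 1 new [(5,5)] -> total=11
Click 4 (4,1) count=2: revealed 0 new [(none)] -> total=11

Answer: ...#..
......
......
.###..
.###..
.###.#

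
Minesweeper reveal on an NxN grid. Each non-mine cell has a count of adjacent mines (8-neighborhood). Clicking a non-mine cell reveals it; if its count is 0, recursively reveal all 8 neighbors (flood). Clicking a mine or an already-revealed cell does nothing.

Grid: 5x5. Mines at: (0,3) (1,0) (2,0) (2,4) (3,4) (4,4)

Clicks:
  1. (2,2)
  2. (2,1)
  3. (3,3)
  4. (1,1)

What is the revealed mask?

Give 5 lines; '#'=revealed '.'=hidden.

Answer: .....
.###.
.###.
####.
####.

Derivation:
Click 1 (2,2) count=0: revealed 14 new [(1,1) (1,2) (1,3) (2,1) (2,2) (2,3) (3,0) (3,1) (3,2) (3,3) (4,0) (4,1) (4,2) (4,3)] -> total=14
Click 2 (2,1) count=2: revealed 0 new [(none)] -> total=14
Click 3 (3,3) count=3: revealed 0 new [(none)] -> total=14
Click 4 (1,1) count=2: revealed 0 new [(none)] -> total=14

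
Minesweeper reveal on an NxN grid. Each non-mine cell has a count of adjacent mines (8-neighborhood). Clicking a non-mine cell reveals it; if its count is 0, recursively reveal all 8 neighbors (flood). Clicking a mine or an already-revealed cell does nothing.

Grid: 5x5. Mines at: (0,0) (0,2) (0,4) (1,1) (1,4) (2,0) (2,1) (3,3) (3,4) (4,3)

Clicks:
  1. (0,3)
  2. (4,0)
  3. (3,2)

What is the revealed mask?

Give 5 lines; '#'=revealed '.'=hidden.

Click 1 (0,3) count=3: revealed 1 new [(0,3)] -> total=1
Click 2 (4,0) count=0: revealed 6 new [(3,0) (3,1) (3,2) (4,0) (4,1) (4,2)] -> total=7
Click 3 (3,2) count=3: revealed 0 new [(none)] -> total=7

Answer: ...#.
.....
.....
###..
###..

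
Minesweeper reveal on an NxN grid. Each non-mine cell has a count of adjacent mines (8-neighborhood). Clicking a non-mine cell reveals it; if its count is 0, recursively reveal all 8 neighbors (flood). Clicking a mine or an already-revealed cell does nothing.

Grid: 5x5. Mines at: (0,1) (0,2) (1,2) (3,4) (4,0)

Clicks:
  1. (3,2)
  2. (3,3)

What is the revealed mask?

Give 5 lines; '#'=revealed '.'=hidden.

Answer: .....
.....
.###.
.###.
.###.

Derivation:
Click 1 (3,2) count=0: revealed 9 new [(2,1) (2,2) (2,3) (3,1) (3,2) (3,3) (4,1) (4,2) (4,3)] -> total=9
Click 2 (3,3) count=1: revealed 0 new [(none)] -> total=9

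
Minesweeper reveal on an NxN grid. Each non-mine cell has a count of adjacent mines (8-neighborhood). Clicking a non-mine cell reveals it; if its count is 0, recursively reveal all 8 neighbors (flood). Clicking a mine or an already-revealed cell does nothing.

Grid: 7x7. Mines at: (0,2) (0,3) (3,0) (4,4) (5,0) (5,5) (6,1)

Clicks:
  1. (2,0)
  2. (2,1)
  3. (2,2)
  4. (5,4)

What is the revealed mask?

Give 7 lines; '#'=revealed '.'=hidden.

Click 1 (2,0) count=1: revealed 1 new [(2,0)] -> total=1
Click 2 (2,1) count=1: revealed 1 new [(2,1)] -> total=2
Click 3 (2,2) count=0: revealed 28 new [(0,4) (0,5) (0,6) (1,1) (1,2) (1,3) (1,4) (1,5) (1,6) (2,2) (2,3) (2,4) (2,5) (2,6) (3,1) (3,2) (3,3) (3,4) (3,5) (3,6) (4,1) (4,2) (4,3) (4,5) (4,6) (5,1) (5,2) (5,3)] -> total=30
Click 4 (5,4) count=2: revealed 1 new [(5,4)] -> total=31

Answer: ....###
.######
#######
.######
.###.##
.####..
.......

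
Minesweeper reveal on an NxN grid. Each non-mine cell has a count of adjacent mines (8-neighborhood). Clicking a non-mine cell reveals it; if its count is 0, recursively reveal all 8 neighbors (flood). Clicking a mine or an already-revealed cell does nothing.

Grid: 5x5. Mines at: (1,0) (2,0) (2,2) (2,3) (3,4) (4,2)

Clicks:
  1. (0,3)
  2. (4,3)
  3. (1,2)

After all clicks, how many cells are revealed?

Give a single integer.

Click 1 (0,3) count=0: revealed 8 new [(0,1) (0,2) (0,3) (0,4) (1,1) (1,2) (1,3) (1,4)] -> total=8
Click 2 (4,3) count=2: revealed 1 new [(4,3)] -> total=9
Click 3 (1,2) count=2: revealed 0 new [(none)] -> total=9

Answer: 9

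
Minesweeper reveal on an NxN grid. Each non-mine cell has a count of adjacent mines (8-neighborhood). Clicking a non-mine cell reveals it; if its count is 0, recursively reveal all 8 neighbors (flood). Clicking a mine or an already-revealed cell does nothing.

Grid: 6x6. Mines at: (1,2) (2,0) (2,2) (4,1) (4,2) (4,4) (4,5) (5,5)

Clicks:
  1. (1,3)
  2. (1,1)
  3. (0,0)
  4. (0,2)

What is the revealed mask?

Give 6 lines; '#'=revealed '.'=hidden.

Answer: ###...
##.#..
......
......
......
......

Derivation:
Click 1 (1,3) count=2: revealed 1 new [(1,3)] -> total=1
Click 2 (1,1) count=3: revealed 1 new [(1,1)] -> total=2
Click 3 (0,0) count=0: revealed 3 new [(0,0) (0,1) (1,0)] -> total=5
Click 4 (0,2) count=1: revealed 1 new [(0,2)] -> total=6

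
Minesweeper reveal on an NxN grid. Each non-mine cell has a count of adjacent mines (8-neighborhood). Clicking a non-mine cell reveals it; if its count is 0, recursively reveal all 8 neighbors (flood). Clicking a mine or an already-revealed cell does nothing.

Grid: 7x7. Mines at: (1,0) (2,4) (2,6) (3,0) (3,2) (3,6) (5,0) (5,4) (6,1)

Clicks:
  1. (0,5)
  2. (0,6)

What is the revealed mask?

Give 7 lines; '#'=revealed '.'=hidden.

Click 1 (0,5) count=0: revealed 15 new [(0,1) (0,2) (0,3) (0,4) (0,5) (0,6) (1,1) (1,2) (1,3) (1,4) (1,5) (1,6) (2,1) (2,2) (2,3)] -> total=15
Click 2 (0,6) count=0: revealed 0 new [(none)] -> total=15

Answer: .######
.######
.###...
.......
.......
.......
.......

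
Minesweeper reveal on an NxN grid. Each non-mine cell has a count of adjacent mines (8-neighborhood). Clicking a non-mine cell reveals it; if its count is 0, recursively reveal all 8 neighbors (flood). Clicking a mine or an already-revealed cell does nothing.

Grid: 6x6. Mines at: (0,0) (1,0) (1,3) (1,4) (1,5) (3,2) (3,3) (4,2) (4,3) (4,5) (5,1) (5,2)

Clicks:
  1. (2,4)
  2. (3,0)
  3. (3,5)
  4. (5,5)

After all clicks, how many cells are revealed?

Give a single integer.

Click 1 (2,4) count=4: revealed 1 new [(2,4)] -> total=1
Click 2 (3,0) count=0: revealed 6 new [(2,0) (2,1) (3,0) (3,1) (4,0) (4,1)] -> total=7
Click 3 (3,5) count=1: revealed 1 new [(3,5)] -> total=8
Click 4 (5,5) count=1: revealed 1 new [(5,5)] -> total=9

Answer: 9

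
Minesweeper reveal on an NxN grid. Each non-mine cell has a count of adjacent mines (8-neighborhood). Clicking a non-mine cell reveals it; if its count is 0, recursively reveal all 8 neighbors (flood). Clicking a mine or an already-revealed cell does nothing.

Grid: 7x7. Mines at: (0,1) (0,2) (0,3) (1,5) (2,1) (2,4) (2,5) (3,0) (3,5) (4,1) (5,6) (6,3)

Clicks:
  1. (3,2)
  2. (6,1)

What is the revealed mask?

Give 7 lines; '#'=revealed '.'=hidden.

Click 1 (3,2) count=2: revealed 1 new [(3,2)] -> total=1
Click 2 (6,1) count=0: revealed 6 new [(5,0) (5,1) (5,2) (6,0) (6,1) (6,2)] -> total=7

Answer: .......
.......
.......
..#....
.......
###....
###....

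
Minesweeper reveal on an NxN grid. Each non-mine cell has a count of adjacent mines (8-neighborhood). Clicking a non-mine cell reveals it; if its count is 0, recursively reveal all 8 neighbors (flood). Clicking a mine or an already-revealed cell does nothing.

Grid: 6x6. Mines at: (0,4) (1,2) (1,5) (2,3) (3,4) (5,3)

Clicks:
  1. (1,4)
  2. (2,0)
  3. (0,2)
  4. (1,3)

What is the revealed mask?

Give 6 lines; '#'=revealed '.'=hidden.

Click 1 (1,4) count=3: revealed 1 new [(1,4)] -> total=1
Click 2 (2,0) count=0: revealed 16 new [(0,0) (0,1) (1,0) (1,1) (2,0) (2,1) (2,2) (3,0) (3,1) (3,2) (4,0) (4,1) (4,2) (5,0) (5,1) (5,2)] -> total=17
Click 3 (0,2) count=1: revealed 1 new [(0,2)] -> total=18
Click 4 (1,3) count=3: revealed 1 new [(1,3)] -> total=19

Answer: ###...
##.##.
###...
###...
###...
###...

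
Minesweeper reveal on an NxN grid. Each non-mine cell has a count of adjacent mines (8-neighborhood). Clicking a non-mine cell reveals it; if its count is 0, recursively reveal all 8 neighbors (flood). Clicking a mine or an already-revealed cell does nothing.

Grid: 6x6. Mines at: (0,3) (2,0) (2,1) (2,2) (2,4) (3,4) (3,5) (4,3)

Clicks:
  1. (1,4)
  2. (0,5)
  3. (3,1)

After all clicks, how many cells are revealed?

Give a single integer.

Answer: 5

Derivation:
Click 1 (1,4) count=2: revealed 1 new [(1,4)] -> total=1
Click 2 (0,5) count=0: revealed 3 new [(0,4) (0,5) (1,5)] -> total=4
Click 3 (3,1) count=3: revealed 1 new [(3,1)] -> total=5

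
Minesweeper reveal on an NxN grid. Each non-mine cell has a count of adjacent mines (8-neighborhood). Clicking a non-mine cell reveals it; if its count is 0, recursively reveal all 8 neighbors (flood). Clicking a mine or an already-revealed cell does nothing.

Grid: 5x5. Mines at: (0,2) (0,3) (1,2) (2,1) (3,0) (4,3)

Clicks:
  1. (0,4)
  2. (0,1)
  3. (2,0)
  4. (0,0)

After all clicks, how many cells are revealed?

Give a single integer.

Click 1 (0,4) count=1: revealed 1 new [(0,4)] -> total=1
Click 2 (0,1) count=2: revealed 1 new [(0,1)] -> total=2
Click 3 (2,0) count=2: revealed 1 new [(2,0)] -> total=3
Click 4 (0,0) count=0: revealed 3 new [(0,0) (1,0) (1,1)] -> total=6

Answer: 6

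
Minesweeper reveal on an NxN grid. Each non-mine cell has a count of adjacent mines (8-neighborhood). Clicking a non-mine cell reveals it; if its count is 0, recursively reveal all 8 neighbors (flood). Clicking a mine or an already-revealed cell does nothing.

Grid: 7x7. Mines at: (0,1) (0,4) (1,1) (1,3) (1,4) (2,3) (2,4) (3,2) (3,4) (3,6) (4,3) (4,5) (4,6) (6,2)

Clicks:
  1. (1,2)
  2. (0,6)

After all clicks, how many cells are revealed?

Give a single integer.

Answer: 7

Derivation:
Click 1 (1,2) count=4: revealed 1 new [(1,2)] -> total=1
Click 2 (0,6) count=0: revealed 6 new [(0,5) (0,6) (1,5) (1,6) (2,5) (2,6)] -> total=7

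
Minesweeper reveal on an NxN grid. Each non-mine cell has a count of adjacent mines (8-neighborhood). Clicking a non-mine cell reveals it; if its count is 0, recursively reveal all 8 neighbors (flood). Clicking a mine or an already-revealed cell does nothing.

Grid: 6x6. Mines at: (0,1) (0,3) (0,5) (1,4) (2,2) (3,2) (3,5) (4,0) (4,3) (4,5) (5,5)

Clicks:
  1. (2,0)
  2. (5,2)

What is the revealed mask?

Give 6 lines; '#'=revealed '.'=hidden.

Answer: ......
##....
##....
##....
......
..#...

Derivation:
Click 1 (2,0) count=0: revealed 6 new [(1,0) (1,1) (2,0) (2,1) (3,0) (3,1)] -> total=6
Click 2 (5,2) count=1: revealed 1 new [(5,2)] -> total=7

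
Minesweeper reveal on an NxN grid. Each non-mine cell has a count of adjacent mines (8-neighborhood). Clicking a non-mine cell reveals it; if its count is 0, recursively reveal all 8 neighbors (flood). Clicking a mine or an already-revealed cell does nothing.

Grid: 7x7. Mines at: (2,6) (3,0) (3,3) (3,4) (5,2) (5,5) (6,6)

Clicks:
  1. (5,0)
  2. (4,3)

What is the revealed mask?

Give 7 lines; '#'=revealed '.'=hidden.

Click 1 (5,0) count=0: revealed 6 new [(4,0) (4,1) (5,0) (5,1) (6,0) (6,1)] -> total=6
Click 2 (4,3) count=3: revealed 1 new [(4,3)] -> total=7

Answer: .......
.......
.......
.......
##.#...
##.....
##.....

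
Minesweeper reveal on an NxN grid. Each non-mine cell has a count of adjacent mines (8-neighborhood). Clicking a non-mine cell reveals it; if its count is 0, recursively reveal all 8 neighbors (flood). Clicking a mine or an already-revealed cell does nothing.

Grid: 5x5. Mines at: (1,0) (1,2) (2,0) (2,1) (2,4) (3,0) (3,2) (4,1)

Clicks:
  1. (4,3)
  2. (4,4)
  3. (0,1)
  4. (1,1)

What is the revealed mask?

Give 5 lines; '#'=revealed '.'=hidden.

Answer: .#...
.#...
.....
...##
...##

Derivation:
Click 1 (4,3) count=1: revealed 1 new [(4,3)] -> total=1
Click 2 (4,4) count=0: revealed 3 new [(3,3) (3,4) (4,4)] -> total=4
Click 3 (0,1) count=2: revealed 1 new [(0,1)] -> total=5
Click 4 (1,1) count=4: revealed 1 new [(1,1)] -> total=6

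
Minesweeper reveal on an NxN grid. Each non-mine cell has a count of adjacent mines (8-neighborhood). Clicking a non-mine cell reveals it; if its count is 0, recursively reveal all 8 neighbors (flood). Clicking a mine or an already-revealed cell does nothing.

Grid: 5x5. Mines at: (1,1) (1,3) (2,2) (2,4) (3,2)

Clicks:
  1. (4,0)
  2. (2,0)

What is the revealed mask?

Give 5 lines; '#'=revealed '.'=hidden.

Answer: .....
.....
##...
##...
##...

Derivation:
Click 1 (4,0) count=0: revealed 6 new [(2,0) (2,1) (3,0) (3,1) (4,0) (4,1)] -> total=6
Click 2 (2,0) count=1: revealed 0 new [(none)] -> total=6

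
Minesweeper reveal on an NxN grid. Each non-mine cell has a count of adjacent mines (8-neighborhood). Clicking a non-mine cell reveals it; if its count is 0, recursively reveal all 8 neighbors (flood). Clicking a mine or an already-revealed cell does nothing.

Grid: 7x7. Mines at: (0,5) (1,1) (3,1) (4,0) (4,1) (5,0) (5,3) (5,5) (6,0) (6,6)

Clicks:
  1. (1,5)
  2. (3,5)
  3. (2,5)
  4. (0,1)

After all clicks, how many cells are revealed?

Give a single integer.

Answer: 24

Derivation:
Click 1 (1,5) count=1: revealed 1 new [(1,5)] -> total=1
Click 2 (3,5) count=0: revealed 22 new [(0,2) (0,3) (0,4) (1,2) (1,3) (1,4) (1,6) (2,2) (2,3) (2,4) (2,5) (2,6) (3,2) (3,3) (3,4) (3,5) (3,6) (4,2) (4,3) (4,4) (4,5) (4,6)] -> total=23
Click 3 (2,5) count=0: revealed 0 new [(none)] -> total=23
Click 4 (0,1) count=1: revealed 1 new [(0,1)] -> total=24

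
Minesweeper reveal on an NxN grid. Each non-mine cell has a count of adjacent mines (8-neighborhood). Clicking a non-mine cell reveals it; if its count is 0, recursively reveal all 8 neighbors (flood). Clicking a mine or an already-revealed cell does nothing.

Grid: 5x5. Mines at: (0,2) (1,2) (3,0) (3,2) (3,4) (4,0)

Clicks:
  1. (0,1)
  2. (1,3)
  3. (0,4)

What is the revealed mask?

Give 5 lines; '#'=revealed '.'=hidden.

Click 1 (0,1) count=2: revealed 1 new [(0,1)] -> total=1
Click 2 (1,3) count=2: revealed 1 new [(1,3)] -> total=2
Click 3 (0,4) count=0: revealed 5 new [(0,3) (0,4) (1,4) (2,3) (2,4)] -> total=7

Answer: .#.##
...##
...##
.....
.....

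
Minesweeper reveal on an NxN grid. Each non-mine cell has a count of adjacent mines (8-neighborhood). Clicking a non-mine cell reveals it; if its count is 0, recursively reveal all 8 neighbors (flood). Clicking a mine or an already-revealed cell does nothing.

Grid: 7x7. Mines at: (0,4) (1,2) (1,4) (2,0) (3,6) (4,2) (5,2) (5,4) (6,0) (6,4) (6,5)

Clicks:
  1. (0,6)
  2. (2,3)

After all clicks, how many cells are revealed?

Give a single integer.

Click 1 (0,6) count=0: revealed 6 new [(0,5) (0,6) (1,5) (1,6) (2,5) (2,6)] -> total=6
Click 2 (2,3) count=2: revealed 1 new [(2,3)] -> total=7

Answer: 7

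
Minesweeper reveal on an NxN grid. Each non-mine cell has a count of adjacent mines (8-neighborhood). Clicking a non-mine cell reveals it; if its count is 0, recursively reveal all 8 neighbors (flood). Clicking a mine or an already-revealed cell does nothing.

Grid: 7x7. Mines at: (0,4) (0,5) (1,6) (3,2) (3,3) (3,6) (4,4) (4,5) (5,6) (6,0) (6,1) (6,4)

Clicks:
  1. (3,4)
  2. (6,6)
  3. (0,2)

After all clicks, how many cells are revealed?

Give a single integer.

Answer: 20

Derivation:
Click 1 (3,4) count=3: revealed 1 new [(3,4)] -> total=1
Click 2 (6,6) count=1: revealed 1 new [(6,6)] -> total=2
Click 3 (0,2) count=0: revealed 18 new [(0,0) (0,1) (0,2) (0,3) (1,0) (1,1) (1,2) (1,3) (2,0) (2,1) (2,2) (2,3) (3,0) (3,1) (4,0) (4,1) (5,0) (5,1)] -> total=20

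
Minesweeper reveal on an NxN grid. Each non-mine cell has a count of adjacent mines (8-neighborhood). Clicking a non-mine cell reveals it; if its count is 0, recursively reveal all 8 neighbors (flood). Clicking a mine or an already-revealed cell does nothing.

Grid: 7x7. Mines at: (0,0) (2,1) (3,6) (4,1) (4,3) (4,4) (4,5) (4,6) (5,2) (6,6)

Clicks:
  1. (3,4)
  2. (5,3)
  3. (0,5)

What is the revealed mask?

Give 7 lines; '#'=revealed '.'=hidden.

Click 1 (3,4) count=3: revealed 1 new [(3,4)] -> total=1
Click 2 (5,3) count=3: revealed 1 new [(5,3)] -> total=2
Click 3 (0,5) count=0: revealed 20 new [(0,1) (0,2) (0,3) (0,4) (0,5) (0,6) (1,1) (1,2) (1,3) (1,4) (1,5) (1,6) (2,2) (2,3) (2,4) (2,5) (2,6) (3,2) (3,3) (3,5)] -> total=22

Answer: .######
.######
..#####
..####.
.......
...#...
.......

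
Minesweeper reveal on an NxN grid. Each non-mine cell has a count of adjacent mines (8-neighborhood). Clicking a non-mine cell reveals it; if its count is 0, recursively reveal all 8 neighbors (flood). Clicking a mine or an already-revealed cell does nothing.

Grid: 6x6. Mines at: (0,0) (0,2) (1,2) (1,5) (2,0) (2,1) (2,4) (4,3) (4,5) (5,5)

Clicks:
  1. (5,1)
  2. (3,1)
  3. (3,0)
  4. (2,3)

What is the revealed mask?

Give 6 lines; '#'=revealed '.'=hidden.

Click 1 (5,1) count=0: revealed 9 new [(3,0) (3,1) (3,2) (4,0) (4,1) (4,2) (5,0) (5,1) (5,2)] -> total=9
Click 2 (3,1) count=2: revealed 0 new [(none)] -> total=9
Click 3 (3,0) count=2: revealed 0 new [(none)] -> total=9
Click 4 (2,3) count=2: revealed 1 new [(2,3)] -> total=10

Answer: ......
......
...#..
###...
###...
###...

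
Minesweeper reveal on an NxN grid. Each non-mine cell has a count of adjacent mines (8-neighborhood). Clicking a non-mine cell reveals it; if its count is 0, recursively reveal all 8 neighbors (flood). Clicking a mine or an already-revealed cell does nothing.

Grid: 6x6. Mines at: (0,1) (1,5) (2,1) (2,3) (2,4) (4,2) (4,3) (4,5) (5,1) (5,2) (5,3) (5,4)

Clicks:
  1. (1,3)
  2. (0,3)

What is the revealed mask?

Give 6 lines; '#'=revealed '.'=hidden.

Click 1 (1,3) count=2: revealed 1 new [(1,3)] -> total=1
Click 2 (0,3) count=0: revealed 5 new [(0,2) (0,3) (0,4) (1,2) (1,4)] -> total=6

Answer: ..###.
..###.
......
......
......
......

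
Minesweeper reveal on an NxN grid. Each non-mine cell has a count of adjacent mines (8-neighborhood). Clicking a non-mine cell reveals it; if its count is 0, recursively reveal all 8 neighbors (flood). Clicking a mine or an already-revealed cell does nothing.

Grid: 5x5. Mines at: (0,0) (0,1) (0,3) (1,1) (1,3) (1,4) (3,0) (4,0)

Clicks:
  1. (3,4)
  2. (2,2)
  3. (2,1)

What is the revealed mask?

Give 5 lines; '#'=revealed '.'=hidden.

Answer: .....
.....
.####
.####
.####

Derivation:
Click 1 (3,4) count=0: revealed 12 new [(2,1) (2,2) (2,3) (2,4) (3,1) (3,2) (3,3) (3,4) (4,1) (4,2) (4,3) (4,4)] -> total=12
Click 2 (2,2) count=2: revealed 0 new [(none)] -> total=12
Click 3 (2,1) count=2: revealed 0 new [(none)] -> total=12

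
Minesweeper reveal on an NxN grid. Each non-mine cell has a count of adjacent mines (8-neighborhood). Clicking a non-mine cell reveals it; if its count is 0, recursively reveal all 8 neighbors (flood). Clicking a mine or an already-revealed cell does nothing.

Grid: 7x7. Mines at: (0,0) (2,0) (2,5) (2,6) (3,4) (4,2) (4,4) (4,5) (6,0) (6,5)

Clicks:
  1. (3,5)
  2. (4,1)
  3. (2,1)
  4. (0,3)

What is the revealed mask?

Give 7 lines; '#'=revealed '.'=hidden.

Answer: .######
.######
.####..
.###.#.
.#.....
.......
.......

Derivation:
Click 1 (3,5) count=5: revealed 1 new [(3,5)] -> total=1
Click 2 (4,1) count=1: revealed 1 new [(4,1)] -> total=2
Click 3 (2,1) count=1: revealed 1 new [(2,1)] -> total=3
Click 4 (0,3) count=0: revealed 18 new [(0,1) (0,2) (0,3) (0,4) (0,5) (0,6) (1,1) (1,2) (1,3) (1,4) (1,5) (1,6) (2,2) (2,3) (2,4) (3,1) (3,2) (3,3)] -> total=21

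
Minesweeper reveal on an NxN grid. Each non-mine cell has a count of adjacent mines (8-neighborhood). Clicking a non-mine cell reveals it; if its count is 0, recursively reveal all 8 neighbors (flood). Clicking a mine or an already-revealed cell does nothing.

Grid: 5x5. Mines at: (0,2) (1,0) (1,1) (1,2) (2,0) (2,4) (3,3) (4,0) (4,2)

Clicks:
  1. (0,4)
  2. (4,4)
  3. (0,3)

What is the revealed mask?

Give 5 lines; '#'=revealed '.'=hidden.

Click 1 (0,4) count=0: revealed 4 new [(0,3) (0,4) (1,3) (1,4)] -> total=4
Click 2 (4,4) count=1: revealed 1 new [(4,4)] -> total=5
Click 3 (0,3) count=2: revealed 0 new [(none)] -> total=5

Answer: ...##
...##
.....
.....
....#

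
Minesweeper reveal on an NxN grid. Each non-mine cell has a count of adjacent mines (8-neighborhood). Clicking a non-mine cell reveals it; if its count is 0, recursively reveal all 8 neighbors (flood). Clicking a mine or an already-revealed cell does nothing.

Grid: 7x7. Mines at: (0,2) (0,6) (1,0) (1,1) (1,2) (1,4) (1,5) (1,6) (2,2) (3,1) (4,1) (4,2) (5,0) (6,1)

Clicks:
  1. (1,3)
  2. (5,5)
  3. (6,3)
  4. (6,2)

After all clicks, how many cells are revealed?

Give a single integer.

Click 1 (1,3) count=4: revealed 1 new [(1,3)] -> total=1
Click 2 (5,5) count=0: revealed 22 new [(2,3) (2,4) (2,5) (2,6) (3,3) (3,4) (3,5) (3,6) (4,3) (4,4) (4,5) (4,6) (5,2) (5,3) (5,4) (5,5) (5,6) (6,2) (6,3) (6,4) (6,5) (6,6)] -> total=23
Click 3 (6,3) count=0: revealed 0 new [(none)] -> total=23
Click 4 (6,2) count=1: revealed 0 new [(none)] -> total=23

Answer: 23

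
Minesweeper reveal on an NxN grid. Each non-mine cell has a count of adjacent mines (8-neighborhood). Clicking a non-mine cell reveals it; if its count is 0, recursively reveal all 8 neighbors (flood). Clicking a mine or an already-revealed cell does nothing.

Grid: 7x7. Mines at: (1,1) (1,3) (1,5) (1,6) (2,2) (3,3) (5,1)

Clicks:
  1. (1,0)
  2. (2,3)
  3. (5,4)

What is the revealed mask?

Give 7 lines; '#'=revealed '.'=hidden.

Click 1 (1,0) count=1: revealed 1 new [(1,0)] -> total=1
Click 2 (2,3) count=3: revealed 1 new [(2,3)] -> total=2
Click 3 (5,4) count=0: revealed 21 new [(2,4) (2,5) (2,6) (3,4) (3,5) (3,6) (4,2) (4,3) (4,4) (4,5) (4,6) (5,2) (5,3) (5,4) (5,5) (5,6) (6,2) (6,3) (6,4) (6,5) (6,6)] -> total=23

Answer: .......
#......
...####
....###
..#####
..#####
..#####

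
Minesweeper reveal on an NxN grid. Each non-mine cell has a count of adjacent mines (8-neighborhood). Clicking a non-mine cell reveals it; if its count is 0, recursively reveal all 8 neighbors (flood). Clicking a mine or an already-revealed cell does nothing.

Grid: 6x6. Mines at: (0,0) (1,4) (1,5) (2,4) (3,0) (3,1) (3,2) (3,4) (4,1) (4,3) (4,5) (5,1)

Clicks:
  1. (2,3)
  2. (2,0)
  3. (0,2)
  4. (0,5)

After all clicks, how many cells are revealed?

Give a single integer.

Answer: 11

Derivation:
Click 1 (2,3) count=4: revealed 1 new [(2,3)] -> total=1
Click 2 (2,0) count=2: revealed 1 new [(2,0)] -> total=2
Click 3 (0,2) count=0: revealed 8 new [(0,1) (0,2) (0,3) (1,1) (1,2) (1,3) (2,1) (2,2)] -> total=10
Click 4 (0,5) count=2: revealed 1 new [(0,5)] -> total=11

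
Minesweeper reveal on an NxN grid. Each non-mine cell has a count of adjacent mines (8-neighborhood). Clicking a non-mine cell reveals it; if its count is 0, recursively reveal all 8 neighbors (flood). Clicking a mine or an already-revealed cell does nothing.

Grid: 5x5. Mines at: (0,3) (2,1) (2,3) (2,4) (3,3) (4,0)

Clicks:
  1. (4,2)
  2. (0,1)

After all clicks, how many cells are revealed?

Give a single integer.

Answer: 7

Derivation:
Click 1 (4,2) count=1: revealed 1 new [(4,2)] -> total=1
Click 2 (0,1) count=0: revealed 6 new [(0,0) (0,1) (0,2) (1,0) (1,1) (1,2)] -> total=7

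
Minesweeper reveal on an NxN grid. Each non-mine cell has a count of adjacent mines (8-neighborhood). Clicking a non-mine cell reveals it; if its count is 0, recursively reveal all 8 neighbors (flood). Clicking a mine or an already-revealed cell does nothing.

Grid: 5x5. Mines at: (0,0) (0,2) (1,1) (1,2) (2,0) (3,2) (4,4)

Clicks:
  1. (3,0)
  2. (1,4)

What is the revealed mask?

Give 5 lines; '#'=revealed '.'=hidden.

Answer: ...##
...##
...##
#..##
.....

Derivation:
Click 1 (3,0) count=1: revealed 1 new [(3,0)] -> total=1
Click 2 (1,4) count=0: revealed 8 new [(0,3) (0,4) (1,3) (1,4) (2,3) (2,4) (3,3) (3,4)] -> total=9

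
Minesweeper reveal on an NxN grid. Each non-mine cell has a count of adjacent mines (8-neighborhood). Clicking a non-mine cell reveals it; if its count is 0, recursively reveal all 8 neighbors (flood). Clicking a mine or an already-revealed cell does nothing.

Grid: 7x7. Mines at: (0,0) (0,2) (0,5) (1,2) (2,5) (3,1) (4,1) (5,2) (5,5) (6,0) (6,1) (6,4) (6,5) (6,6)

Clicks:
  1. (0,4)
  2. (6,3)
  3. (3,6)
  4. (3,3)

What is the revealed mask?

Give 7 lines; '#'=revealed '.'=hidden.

Answer: ....#..
.......
..###..
..###.#
..###..
.......
...#...

Derivation:
Click 1 (0,4) count=1: revealed 1 new [(0,4)] -> total=1
Click 2 (6,3) count=2: revealed 1 new [(6,3)] -> total=2
Click 3 (3,6) count=1: revealed 1 new [(3,6)] -> total=3
Click 4 (3,3) count=0: revealed 9 new [(2,2) (2,3) (2,4) (3,2) (3,3) (3,4) (4,2) (4,3) (4,4)] -> total=12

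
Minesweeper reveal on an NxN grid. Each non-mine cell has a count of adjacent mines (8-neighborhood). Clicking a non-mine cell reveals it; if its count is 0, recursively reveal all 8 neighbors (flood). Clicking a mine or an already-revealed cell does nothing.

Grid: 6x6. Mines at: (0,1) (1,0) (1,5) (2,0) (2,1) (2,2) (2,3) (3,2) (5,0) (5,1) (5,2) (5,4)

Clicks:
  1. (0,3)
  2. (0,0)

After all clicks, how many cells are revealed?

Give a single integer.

Answer: 7

Derivation:
Click 1 (0,3) count=0: revealed 6 new [(0,2) (0,3) (0,4) (1,2) (1,3) (1,4)] -> total=6
Click 2 (0,0) count=2: revealed 1 new [(0,0)] -> total=7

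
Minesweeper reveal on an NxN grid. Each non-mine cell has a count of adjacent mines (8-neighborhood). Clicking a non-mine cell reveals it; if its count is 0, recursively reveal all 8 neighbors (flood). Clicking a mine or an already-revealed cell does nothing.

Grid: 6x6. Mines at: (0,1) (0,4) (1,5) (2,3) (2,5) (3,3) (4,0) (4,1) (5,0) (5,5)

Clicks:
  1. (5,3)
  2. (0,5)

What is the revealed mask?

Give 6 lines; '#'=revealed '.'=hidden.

Answer: .....#
......
......
......
..###.
..###.

Derivation:
Click 1 (5,3) count=0: revealed 6 new [(4,2) (4,3) (4,4) (5,2) (5,3) (5,4)] -> total=6
Click 2 (0,5) count=2: revealed 1 new [(0,5)] -> total=7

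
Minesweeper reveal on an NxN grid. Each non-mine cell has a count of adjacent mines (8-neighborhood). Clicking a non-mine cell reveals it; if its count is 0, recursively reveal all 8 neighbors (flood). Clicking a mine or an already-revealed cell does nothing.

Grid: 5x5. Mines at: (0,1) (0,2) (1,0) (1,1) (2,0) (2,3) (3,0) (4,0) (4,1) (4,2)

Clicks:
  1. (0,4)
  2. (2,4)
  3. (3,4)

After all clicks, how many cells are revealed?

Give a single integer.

Answer: 6

Derivation:
Click 1 (0,4) count=0: revealed 4 new [(0,3) (0,4) (1,3) (1,4)] -> total=4
Click 2 (2,4) count=1: revealed 1 new [(2,4)] -> total=5
Click 3 (3,4) count=1: revealed 1 new [(3,4)] -> total=6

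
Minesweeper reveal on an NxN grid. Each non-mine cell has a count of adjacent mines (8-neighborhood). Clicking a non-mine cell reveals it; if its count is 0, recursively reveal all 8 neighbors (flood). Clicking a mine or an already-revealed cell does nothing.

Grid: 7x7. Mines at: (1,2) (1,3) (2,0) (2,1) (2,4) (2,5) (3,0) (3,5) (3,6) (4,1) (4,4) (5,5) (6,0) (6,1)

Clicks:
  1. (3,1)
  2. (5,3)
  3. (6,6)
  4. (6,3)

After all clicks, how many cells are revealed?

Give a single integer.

Answer: 8

Derivation:
Click 1 (3,1) count=4: revealed 1 new [(3,1)] -> total=1
Click 2 (5,3) count=1: revealed 1 new [(5,3)] -> total=2
Click 3 (6,6) count=1: revealed 1 new [(6,6)] -> total=3
Click 4 (6,3) count=0: revealed 5 new [(5,2) (5,4) (6,2) (6,3) (6,4)] -> total=8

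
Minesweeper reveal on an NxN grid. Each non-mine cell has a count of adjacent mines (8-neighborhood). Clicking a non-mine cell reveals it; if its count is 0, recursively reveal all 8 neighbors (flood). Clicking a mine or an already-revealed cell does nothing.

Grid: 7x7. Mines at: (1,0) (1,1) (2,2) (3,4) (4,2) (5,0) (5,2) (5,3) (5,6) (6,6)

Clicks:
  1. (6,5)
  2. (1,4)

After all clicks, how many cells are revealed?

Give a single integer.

Answer: 19

Derivation:
Click 1 (6,5) count=2: revealed 1 new [(6,5)] -> total=1
Click 2 (1,4) count=0: revealed 18 new [(0,2) (0,3) (0,4) (0,5) (0,6) (1,2) (1,3) (1,4) (1,5) (1,6) (2,3) (2,4) (2,5) (2,6) (3,5) (3,6) (4,5) (4,6)] -> total=19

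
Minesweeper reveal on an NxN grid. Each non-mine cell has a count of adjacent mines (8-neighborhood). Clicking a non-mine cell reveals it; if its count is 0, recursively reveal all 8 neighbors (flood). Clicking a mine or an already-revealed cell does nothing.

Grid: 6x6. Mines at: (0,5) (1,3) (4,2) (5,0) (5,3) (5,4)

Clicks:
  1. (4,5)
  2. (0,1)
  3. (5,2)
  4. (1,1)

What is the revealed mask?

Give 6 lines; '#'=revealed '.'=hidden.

Click 1 (4,5) count=1: revealed 1 new [(4,5)] -> total=1
Click 2 (0,1) count=0: revealed 14 new [(0,0) (0,1) (0,2) (1,0) (1,1) (1,2) (2,0) (2,1) (2,2) (3,0) (3,1) (3,2) (4,0) (4,1)] -> total=15
Click 3 (5,2) count=2: revealed 1 new [(5,2)] -> total=16
Click 4 (1,1) count=0: revealed 0 new [(none)] -> total=16

Answer: ###...
###...
###...
###...
##...#
..#...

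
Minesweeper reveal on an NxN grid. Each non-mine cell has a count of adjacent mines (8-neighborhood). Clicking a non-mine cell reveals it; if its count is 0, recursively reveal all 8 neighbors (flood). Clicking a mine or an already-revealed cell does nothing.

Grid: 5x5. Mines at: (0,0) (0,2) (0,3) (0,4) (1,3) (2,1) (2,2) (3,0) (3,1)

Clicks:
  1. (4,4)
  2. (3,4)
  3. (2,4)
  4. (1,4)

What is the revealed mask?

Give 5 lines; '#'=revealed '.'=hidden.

Click 1 (4,4) count=0: revealed 8 new [(2,3) (2,4) (3,2) (3,3) (3,4) (4,2) (4,3) (4,4)] -> total=8
Click 2 (3,4) count=0: revealed 0 new [(none)] -> total=8
Click 3 (2,4) count=1: revealed 0 new [(none)] -> total=8
Click 4 (1,4) count=3: revealed 1 new [(1,4)] -> total=9

Answer: .....
....#
...##
..###
..###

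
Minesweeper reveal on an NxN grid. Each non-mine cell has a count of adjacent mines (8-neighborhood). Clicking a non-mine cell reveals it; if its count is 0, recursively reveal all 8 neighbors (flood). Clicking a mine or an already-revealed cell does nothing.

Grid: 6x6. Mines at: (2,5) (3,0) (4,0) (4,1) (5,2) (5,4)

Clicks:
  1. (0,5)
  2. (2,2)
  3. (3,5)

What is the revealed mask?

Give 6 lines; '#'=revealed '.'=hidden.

Answer: ######
######
#####.
.#####
..###.
......

Derivation:
Click 1 (0,5) count=0: revealed 24 new [(0,0) (0,1) (0,2) (0,3) (0,4) (0,5) (1,0) (1,1) (1,2) (1,3) (1,4) (1,5) (2,0) (2,1) (2,2) (2,3) (2,4) (3,1) (3,2) (3,3) (3,4) (4,2) (4,3) (4,4)] -> total=24
Click 2 (2,2) count=0: revealed 0 new [(none)] -> total=24
Click 3 (3,5) count=1: revealed 1 new [(3,5)] -> total=25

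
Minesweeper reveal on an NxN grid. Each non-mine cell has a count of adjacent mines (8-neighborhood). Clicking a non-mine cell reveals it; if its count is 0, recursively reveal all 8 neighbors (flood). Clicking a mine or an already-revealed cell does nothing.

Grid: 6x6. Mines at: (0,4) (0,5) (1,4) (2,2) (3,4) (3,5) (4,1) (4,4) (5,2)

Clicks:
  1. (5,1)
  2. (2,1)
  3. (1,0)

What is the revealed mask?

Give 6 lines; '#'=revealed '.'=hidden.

Click 1 (5,1) count=2: revealed 1 new [(5,1)] -> total=1
Click 2 (2,1) count=1: revealed 1 new [(2,1)] -> total=2
Click 3 (1,0) count=0: revealed 11 new [(0,0) (0,1) (0,2) (0,3) (1,0) (1,1) (1,2) (1,3) (2,0) (3,0) (3,1)] -> total=13

Answer: ####..
####..
##....
##....
......
.#....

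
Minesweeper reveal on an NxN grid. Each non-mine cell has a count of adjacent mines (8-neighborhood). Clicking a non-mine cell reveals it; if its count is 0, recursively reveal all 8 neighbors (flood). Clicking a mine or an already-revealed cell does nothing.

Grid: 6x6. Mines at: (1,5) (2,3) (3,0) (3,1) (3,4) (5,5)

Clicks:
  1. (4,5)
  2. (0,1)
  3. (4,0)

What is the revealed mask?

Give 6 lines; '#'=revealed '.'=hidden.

Click 1 (4,5) count=2: revealed 1 new [(4,5)] -> total=1
Click 2 (0,1) count=0: revealed 13 new [(0,0) (0,1) (0,2) (0,3) (0,4) (1,0) (1,1) (1,2) (1,3) (1,4) (2,0) (2,1) (2,2)] -> total=14
Click 3 (4,0) count=2: revealed 1 new [(4,0)] -> total=15

Answer: #####.
#####.
###...
......
#....#
......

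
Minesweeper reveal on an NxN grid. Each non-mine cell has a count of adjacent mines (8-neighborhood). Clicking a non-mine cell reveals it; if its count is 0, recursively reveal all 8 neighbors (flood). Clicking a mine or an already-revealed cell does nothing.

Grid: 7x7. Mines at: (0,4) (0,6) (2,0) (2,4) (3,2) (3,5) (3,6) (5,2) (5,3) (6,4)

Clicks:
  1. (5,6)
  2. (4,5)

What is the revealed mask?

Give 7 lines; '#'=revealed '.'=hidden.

Click 1 (5,6) count=0: revealed 6 new [(4,5) (4,6) (5,5) (5,6) (6,5) (6,6)] -> total=6
Click 2 (4,5) count=2: revealed 0 new [(none)] -> total=6

Answer: .......
.......
.......
.......
.....##
.....##
.....##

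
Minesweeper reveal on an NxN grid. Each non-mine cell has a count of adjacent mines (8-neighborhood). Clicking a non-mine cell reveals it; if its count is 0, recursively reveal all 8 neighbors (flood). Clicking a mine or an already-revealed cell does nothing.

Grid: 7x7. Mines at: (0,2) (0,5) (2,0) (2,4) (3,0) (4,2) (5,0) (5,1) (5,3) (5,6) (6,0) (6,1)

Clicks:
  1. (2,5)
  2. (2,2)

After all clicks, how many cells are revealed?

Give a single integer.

Answer: 10

Derivation:
Click 1 (2,5) count=1: revealed 1 new [(2,5)] -> total=1
Click 2 (2,2) count=0: revealed 9 new [(1,1) (1,2) (1,3) (2,1) (2,2) (2,3) (3,1) (3,2) (3,3)] -> total=10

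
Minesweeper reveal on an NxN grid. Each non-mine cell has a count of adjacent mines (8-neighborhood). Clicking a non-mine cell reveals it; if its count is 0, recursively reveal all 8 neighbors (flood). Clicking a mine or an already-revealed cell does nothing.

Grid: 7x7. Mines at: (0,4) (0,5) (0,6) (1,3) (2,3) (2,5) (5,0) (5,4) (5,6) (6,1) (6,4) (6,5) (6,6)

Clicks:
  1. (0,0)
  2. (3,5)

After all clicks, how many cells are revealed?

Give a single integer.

Click 1 (0,0) count=0: revealed 20 new [(0,0) (0,1) (0,2) (1,0) (1,1) (1,2) (2,0) (2,1) (2,2) (3,0) (3,1) (3,2) (3,3) (4,0) (4,1) (4,2) (4,3) (5,1) (5,2) (5,3)] -> total=20
Click 2 (3,5) count=1: revealed 1 new [(3,5)] -> total=21

Answer: 21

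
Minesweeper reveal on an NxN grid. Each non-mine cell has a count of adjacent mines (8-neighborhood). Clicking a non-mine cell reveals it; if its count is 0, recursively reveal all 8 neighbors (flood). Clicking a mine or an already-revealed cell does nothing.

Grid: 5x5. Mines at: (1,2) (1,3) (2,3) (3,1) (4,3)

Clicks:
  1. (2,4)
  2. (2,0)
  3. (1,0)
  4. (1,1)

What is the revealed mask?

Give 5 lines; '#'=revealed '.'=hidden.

Answer: ##...
##...
##..#
.....
.....

Derivation:
Click 1 (2,4) count=2: revealed 1 new [(2,4)] -> total=1
Click 2 (2,0) count=1: revealed 1 new [(2,0)] -> total=2
Click 3 (1,0) count=0: revealed 5 new [(0,0) (0,1) (1,0) (1,1) (2,1)] -> total=7
Click 4 (1,1) count=1: revealed 0 new [(none)] -> total=7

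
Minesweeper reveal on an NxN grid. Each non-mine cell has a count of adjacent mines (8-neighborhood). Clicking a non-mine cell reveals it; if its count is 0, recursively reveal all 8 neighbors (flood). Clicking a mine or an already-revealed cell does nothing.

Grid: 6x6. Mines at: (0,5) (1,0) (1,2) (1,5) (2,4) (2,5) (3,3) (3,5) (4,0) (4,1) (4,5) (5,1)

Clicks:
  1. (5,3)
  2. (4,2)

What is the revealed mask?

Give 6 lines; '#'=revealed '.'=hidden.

Click 1 (5,3) count=0: revealed 6 new [(4,2) (4,3) (4,4) (5,2) (5,3) (5,4)] -> total=6
Click 2 (4,2) count=3: revealed 0 new [(none)] -> total=6

Answer: ......
......
......
......
..###.
..###.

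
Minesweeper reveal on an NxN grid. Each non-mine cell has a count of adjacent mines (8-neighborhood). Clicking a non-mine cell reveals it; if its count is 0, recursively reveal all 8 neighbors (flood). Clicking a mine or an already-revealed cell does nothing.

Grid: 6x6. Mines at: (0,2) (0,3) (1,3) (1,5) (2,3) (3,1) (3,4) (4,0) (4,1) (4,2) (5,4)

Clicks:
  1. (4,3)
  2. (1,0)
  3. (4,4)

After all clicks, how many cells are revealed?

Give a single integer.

Click 1 (4,3) count=3: revealed 1 new [(4,3)] -> total=1
Click 2 (1,0) count=0: revealed 6 new [(0,0) (0,1) (1,0) (1,1) (2,0) (2,1)] -> total=7
Click 3 (4,4) count=2: revealed 1 new [(4,4)] -> total=8

Answer: 8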